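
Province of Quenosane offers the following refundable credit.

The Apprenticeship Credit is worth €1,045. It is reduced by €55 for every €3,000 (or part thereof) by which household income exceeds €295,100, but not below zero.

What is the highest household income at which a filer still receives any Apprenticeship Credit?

€349,100

After 18 increments the reduction is 18 × €55 = €990, leaving €55; one more increment wipes it out. Increment 18 ends at excess 18 × €3,000 = €54,000, so the highest qualifying income is €295,100 + €54,000 = €349,100.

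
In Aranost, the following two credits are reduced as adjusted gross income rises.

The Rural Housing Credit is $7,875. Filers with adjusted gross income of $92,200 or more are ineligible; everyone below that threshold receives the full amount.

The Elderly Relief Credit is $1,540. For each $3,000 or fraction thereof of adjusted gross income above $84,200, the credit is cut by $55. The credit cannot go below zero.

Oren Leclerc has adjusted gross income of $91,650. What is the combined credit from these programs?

$9,250

Rural Housing Credit: $91,650 is below the $92,200 cutoff, so the full $7,875 applies.
Elderly Relief Credit: income exceeds $84,200 by $7,450, which is 3 full-or-partial $3,000 increments; reduction = 3 × $55 = $165, leaving $1,375.
Total: $7,875 + $1,375 = $9,250.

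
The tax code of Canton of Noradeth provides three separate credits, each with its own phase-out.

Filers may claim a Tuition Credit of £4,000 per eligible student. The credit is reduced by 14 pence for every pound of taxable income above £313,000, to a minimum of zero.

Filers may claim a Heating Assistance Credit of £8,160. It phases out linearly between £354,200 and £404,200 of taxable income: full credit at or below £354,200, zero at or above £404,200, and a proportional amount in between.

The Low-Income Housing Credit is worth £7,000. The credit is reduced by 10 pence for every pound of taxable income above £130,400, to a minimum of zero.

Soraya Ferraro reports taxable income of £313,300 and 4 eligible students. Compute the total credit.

Tuition Credit: base = 4 × £4,000 = £16,000. 14% of the £300 excess over £313,000 is £42; credit = £16,000 − £42 = £15,958.
Heating Assistance Credit: £313,300 is at or below the £354,200 threshold, so the full £8,160 applies.
Low-Income Housing Credit: 10% of the £182,900 excess over £130,400 is £18,290 ≥ base, so the credit is £0.
Total: £15,958 + £8,160 + £0 = £24,118.

£24,118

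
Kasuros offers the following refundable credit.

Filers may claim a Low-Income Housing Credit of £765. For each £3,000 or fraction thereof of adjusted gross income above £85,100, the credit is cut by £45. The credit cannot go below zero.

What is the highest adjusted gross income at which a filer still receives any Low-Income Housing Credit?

£133,100

After 16 increments the reduction is 16 × £45 = £720, leaving £45; one more increment wipes it out. Increment 16 ends at excess 16 × £3,000 = £48,000, so the highest qualifying income is £85,100 + £48,000 = £133,100.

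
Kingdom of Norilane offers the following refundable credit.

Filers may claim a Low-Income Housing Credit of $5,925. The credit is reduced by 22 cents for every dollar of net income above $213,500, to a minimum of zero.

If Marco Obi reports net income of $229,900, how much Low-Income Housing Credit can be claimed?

Low-Income Housing Credit: 22% of the $16,400 excess over $213,500 is $3,608; credit = $5,925 − $3,608 = $2,317.

$2,317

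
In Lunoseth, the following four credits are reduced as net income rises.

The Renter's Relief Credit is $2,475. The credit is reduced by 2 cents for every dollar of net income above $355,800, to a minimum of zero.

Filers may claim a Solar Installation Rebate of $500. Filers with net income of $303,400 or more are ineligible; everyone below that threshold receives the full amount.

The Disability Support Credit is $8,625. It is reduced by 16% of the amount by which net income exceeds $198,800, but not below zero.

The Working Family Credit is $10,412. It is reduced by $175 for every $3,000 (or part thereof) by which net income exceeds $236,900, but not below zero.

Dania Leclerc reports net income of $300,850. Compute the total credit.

Renter's Relief Credit: $300,850 is at or below the $355,800 threshold, so the full $2,475 applies.
Solar Installation Rebate: $300,850 is below the $303,400 cutoff, so the full $500 applies.
Disability Support Credit: 16% of the $102,050 excess over $198,800 is $16,328 ≥ base, so the credit is $0.
Working Family Credit: income exceeds $236,900 by $63,950, which is 22 full-or-partial $3,000 increments; reduction = 22 × $175 = $3,850, leaving $6,562.
Total: $2,475 + $500 + $0 + $6,562 = $9,537.

$9,537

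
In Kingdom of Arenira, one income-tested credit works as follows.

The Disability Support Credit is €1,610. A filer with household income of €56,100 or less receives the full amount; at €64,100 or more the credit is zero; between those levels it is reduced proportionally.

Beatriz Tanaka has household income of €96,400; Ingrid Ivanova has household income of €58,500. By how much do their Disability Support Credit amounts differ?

Beatriz (€96,400): Disability Support Credit: €96,400 is at or above €64,100, so the credit is €0.
Ingrid (€58,500): Disability Support Credit: €58,500 is €2,400 into a €8,000 phase-out range, leaving 5,600/8,000 of the credit: €1,610 × 5,600/8,000 = €1,127.
Difference: |€0 − €1,127| = €1,127.

€1,127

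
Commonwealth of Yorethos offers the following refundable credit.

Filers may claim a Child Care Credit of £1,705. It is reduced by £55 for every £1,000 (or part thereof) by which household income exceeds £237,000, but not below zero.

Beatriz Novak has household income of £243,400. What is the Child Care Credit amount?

£1,320

Child Care Credit: income exceeds £237,000 by £6,400, which is 7 full-or-partial £1,000 increments; reduction = 7 × £55 = £385, leaving £1,320.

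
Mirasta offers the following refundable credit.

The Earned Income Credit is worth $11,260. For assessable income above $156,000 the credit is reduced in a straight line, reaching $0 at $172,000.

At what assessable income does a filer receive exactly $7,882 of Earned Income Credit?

$160,800

$7,882 is 7,882/11,260 of the full $11,260, so 3,378/11,260 of the $16,000 range has been used: income = $156,000 + $16,000 × 3,378/11,260 = $160,800.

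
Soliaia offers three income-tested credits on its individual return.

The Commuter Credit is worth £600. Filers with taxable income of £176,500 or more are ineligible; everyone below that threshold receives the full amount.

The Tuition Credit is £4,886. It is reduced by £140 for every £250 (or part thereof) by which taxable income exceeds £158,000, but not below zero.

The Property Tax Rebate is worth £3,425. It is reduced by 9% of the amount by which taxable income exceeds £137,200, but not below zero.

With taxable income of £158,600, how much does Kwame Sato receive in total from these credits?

£6,565

Commuter Credit: £158,600 is below the £176,500 cutoff, so the full £600 applies.
Tuition Credit: income exceeds £158,000 by £600, which is 3 full-or-partial £250 increments; reduction = 3 × £140 = £420, leaving £4,466.
Property Tax Rebate: 9% of the £21,400 excess over £137,200 is £1,926; credit = £3,425 − £1,926 = £1,499.
Total: £600 + £4,466 + £1,499 = £6,565.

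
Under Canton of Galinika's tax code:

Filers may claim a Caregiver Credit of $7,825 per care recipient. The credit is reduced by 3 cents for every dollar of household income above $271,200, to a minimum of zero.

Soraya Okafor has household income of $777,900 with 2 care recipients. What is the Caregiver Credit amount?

$449

Caregiver Credit: base = 2 × $7,825 = $15,650. 3% of the $506,700 excess over $271,200 is $15,201; credit = $15,650 − $15,201 = $449.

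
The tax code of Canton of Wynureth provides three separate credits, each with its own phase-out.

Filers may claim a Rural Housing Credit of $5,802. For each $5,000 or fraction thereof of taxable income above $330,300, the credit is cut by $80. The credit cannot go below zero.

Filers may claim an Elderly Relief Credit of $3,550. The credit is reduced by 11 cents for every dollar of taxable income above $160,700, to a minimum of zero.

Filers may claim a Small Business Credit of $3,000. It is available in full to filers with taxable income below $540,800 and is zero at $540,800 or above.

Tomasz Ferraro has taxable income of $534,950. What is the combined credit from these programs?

$5,522

Rural Housing Credit: income exceeds $330,300 by $204,650, which is 41 full-or-partial $5,000 increments; reduction = 41 × $80 = $3,280, leaving $2,522.
Elderly Relief Credit: 11% of the $374,250 excess over $160,700 is $41,167.50 ≥ base, so the credit is $0.
Small Business Credit: $534,950 is below the $540,800 cutoff, so the full $3,000 applies.
Total: $2,522 + $0 + $3,000 = $5,522.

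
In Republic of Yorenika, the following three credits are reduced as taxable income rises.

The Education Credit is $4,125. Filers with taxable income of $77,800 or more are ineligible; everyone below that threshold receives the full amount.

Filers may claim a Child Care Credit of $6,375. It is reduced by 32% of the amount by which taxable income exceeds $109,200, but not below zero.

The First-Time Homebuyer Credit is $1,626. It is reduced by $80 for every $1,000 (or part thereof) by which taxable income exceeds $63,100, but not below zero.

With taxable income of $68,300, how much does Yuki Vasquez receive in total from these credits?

$11,646

Education Credit: $68,300 is below the $77,800 cutoff, so the full $4,125 applies.
Child Care Credit: $68,300 is at or below the $109,200 threshold, so the full $6,375 applies.
First-Time Homebuyer Credit: income exceeds $63,100 by $5,200, which is 6 full-or-partial $1,000 increments; reduction = 6 × $80 = $480, leaving $1,146.
Total: $4,125 + $6,375 + $1,146 = $11,646.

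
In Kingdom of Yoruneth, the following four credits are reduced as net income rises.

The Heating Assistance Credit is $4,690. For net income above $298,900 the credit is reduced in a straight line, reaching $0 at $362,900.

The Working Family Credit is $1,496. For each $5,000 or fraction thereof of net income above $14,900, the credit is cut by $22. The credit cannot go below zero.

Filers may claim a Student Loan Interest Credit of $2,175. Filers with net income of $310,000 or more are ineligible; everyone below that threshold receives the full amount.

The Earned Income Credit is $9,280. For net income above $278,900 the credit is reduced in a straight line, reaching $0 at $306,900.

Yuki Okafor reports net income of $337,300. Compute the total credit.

Heating Assistance Credit: $337,300 is $38,400 into a $64,000 phase-out range, leaving 25,600/64,000 of the credit: $4,690 × 25,600/64,000 = $1,876.
Working Family Credit: income exceeds $14,900 by $322,400, which is 65 full-or-partial $5,000 increments; reduction = 65 × $22 = $1,430, leaving $66.
Student Loan Interest Credit: $337,300 meets or exceeds the $310,000 cutoff, so the credit is $0.
Earned Income Credit: $337,300 is at or above $306,900, so the credit is $0.
Total: $1,876 + $66 + $0 + $0 = $1,942.

$1,942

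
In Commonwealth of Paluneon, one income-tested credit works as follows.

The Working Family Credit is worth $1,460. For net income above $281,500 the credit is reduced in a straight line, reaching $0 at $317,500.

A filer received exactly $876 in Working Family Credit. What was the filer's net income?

$295,900

$876 is 876/1,460 of the full $1,460, so 584/1,460 of the $36,000 range has been used: income = $281,500 + $36,000 × 584/1,460 = $295,900.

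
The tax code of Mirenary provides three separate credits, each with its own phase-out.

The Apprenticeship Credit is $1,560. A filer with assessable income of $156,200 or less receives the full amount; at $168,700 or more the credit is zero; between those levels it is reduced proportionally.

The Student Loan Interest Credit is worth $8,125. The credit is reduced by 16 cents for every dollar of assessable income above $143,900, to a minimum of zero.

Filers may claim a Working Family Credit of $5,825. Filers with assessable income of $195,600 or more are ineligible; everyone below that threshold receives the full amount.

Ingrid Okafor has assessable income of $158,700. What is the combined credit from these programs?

Apprenticeship Credit: $158,700 is $2,500 into a $12,500 phase-out range, leaving 10,000/12,500 of the credit: $1,560 × 10,000/12,500 = $1,248.
Student Loan Interest Credit: 16% of the $14,800 excess over $143,900 is $2,368; credit = $8,125 − $2,368 = $5,757.
Working Family Credit: $158,700 is below the $195,600 cutoff, so the full $5,825 applies.
Total: $1,248 + $5,757 + $5,825 = $12,830.

$12,830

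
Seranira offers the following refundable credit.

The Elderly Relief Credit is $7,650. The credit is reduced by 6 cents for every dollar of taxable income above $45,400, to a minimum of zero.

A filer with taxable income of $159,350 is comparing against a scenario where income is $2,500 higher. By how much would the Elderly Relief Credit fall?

At $159,350 — 6% of the $113,950 excess over $45,400 is $6,837; credit = $7,650 − $6,837 = $813.
At $161,850 — 6% of the $116,450 excess over $45,400 is $6,987; credit = $7,650 − $6,987 = $663.
Lost: $813 − $663 = $150.

$150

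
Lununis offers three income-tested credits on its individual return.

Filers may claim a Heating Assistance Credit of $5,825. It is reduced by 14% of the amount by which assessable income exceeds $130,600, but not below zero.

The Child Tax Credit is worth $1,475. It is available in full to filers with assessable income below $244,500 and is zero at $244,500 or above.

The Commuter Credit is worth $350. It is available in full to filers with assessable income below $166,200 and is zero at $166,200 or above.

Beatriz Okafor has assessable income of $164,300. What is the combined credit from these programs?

Heating Assistance Credit: 14% of the $33,700 excess over $130,600 is $4,718; credit = $5,825 − $4,718 = $1,107.
Child Tax Credit: $164,300 is below the $244,500 cutoff, so the full $1,475 applies.
Commuter Credit: $164,300 is below the $166,200 cutoff, so the full $350 applies.
Total: $1,107 + $1,475 + $350 = $2,932.

$2,932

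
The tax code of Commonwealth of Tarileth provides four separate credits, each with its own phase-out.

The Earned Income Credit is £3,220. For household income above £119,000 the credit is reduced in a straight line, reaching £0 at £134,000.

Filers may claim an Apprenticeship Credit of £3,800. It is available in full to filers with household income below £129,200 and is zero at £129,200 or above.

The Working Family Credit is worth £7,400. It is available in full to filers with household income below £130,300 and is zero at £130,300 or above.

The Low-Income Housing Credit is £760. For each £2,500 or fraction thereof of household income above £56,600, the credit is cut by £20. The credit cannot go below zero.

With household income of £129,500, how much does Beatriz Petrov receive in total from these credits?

Earned Income Credit: £129,500 is £10,500 into a £15,000 phase-out range, leaving 4,500/15,000 of the credit: £3,220 × 4,500/15,000 = £966.
Apprenticeship Credit: £129,500 meets or exceeds the £129,200 cutoff, so the credit is £0.
Working Family Credit: £129,500 is below the £130,300 cutoff, so the full £7,400 applies.
Low-Income Housing Credit: income exceeds £56,600 by £72,900, which is 30 full-or-partial £2,500 increments; reduction = 30 × £20 = £600, leaving £160.
Total: £966 + £0 + £7,400 + £160 = £8,526.

£8,526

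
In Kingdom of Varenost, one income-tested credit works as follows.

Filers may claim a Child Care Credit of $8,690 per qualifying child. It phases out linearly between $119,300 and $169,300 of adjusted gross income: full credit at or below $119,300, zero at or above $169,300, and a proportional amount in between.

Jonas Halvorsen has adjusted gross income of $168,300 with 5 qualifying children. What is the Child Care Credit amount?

Child Care Credit: base = 5 × $8,690 = $43,450. $168,300 is $49,000 into a $50,000 phase-out range, leaving 1,000/50,000 of the credit: $43,450 × 1,000/50,000 = $869.

$869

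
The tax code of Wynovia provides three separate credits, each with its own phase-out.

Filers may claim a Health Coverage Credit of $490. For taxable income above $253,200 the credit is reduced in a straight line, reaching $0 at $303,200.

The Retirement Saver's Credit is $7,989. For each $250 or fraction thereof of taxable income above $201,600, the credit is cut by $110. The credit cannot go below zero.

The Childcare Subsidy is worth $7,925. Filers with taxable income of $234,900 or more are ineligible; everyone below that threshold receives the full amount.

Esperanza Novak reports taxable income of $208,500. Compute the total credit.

$13,324

Health Coverage Credit: $208,500 is at or below the $253,200 threshold, so the full $490 applies.
Retirement Saver's Credit: income exceeds $201,600 by $6,900, which is 28 full-or-partial $250 increments; reduction = 28 × $110 = $3,080, leaving $4,909.
Childcare Subsidy: $208,500 is below the $234,900 cutoff, so the full $7,925 applies.
Total: $490 + $4,909 + $7,925 = $13,324.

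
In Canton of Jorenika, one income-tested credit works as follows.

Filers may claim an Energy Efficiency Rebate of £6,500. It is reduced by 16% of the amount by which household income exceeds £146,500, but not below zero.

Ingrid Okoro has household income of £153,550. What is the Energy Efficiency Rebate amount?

Energy Efficiency Rebate: 16% of the £7,050 excess over £146,500 is £1,128; credit = £6,500 − £1,128 = £5,372.

£5,372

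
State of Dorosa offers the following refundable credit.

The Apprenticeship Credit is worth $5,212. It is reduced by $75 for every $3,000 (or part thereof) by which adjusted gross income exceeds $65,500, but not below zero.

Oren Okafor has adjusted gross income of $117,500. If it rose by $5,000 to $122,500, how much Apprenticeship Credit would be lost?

$75

At $117,500 — income exceeds $65,500 by $52,000, which is 18 full-or-partial $3,000 increments; reduction = 18 × $75 = $1,350, leaving $3,862.
At $122,500 — income exceeds $65,500 by $57,000, which is 19 full-or-partial $3,000 increments; reduction = 19 × $75 = $1,425, leaving $3,787.
Lost: $3,862 − $3,787 = $75.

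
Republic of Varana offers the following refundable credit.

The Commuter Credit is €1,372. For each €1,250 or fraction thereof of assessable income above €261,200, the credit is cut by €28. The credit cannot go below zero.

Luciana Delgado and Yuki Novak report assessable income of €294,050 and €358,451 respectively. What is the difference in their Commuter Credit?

€616

Luciana (€294,050): Commuter Credit: income exceeds €261,200 by €32,850, which is 27 full-or-partial €1,250 increments; reduction = 27 × €28 = €756, leaving €616.
Yuki (€358,451): Commuter Credit: income exceeds €261,200 by €97,251 → 78 increments × €28 = €2,184 ≥ base, so the credit is €0.
Difference: |€616 − €0| = €616.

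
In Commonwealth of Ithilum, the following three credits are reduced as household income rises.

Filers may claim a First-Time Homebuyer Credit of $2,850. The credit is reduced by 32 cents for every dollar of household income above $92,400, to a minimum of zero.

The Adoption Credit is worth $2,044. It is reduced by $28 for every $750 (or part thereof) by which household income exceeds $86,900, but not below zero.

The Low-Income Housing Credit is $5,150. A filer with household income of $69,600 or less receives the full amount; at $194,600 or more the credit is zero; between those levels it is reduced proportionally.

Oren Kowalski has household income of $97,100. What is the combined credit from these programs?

First-Time Homebuyer Credit: 32% of the $4,700 excess over $92,400 is $1,504; credit = $2,850 − $1,504 = $1,346.
Adoption Credit: income exceeds $86,900 by $10,200, which is 14 full-or-partial $750 increments; reduction = 14 × $28 = $392, leaving $1,652.
Low-Income Housing Credit: $97,100 is $27,500 into a $125,000 phase-out range, leaving 97,500/125,000 of the credit: $5,150 × 97,500/125,000 = $4,017.
Total: $1,346 + $1,652 + $4,017 = $7,015.

$7,015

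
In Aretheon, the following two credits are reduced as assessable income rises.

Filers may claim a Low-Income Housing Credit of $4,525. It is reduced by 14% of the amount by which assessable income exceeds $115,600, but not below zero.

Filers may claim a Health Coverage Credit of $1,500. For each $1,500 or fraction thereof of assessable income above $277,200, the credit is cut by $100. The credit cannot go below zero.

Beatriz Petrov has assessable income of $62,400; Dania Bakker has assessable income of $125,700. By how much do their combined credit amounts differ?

$1,414

Beatriz ($62,400): Low-Income Housing Credit: $62,400 is at or below the $115,600 threshold, so the full $4,525 applies. Health Coverage Credit: $62,400 is at or below the $277,200 threshold, so the full $1,500 applies. total $4,525 + $1,500 = $6,025
Dania ($125,700): Low-Income Housing Credit: 14% of the $10,100 excess over $115,600 is $1,414; credit = $4,525 − $1,414 = $3,111. Health Coverage Credit: $125,700 is at or below the $277,200 threshold, so the full $1,500 applies. total $3,111 + $1,500 = $4,611
Difference: |$6,025 − $4,611| = $1,414.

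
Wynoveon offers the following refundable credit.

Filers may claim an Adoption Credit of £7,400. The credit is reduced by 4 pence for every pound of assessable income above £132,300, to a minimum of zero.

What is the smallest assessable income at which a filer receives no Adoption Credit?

£317,300

The credit falls by 4% of each pound above £132,300, so it reaches zero when the excess is £7,400 / 4% = £185,000: income = £132,300 + £185,000 = £317,300.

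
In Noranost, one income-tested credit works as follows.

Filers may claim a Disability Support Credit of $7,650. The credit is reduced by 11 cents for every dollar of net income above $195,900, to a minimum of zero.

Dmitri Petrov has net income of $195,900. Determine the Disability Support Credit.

Disability Support Credit: $195,900 is at or below the $195,900 threshold, so the full $7,650 applies.

$7,650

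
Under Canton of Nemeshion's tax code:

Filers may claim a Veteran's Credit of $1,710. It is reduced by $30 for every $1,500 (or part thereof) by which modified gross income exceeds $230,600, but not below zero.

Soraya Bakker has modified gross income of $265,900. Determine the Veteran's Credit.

Veteran's Credit: income exceeds $230,600 by $35,300, which is 24 full-or-partial $1,500 increments; reduction = 24 × $30 = $720, leaving $990.

$990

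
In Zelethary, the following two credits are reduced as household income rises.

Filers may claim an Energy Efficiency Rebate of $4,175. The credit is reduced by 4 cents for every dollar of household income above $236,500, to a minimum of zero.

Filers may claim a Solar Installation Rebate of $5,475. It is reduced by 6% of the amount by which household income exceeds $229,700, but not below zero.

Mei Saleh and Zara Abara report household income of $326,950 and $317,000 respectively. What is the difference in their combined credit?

Mei ($326,950): Energy Efficiency Rebate: 4% of the $90,450 excess over $236,500 is $3,618; credit = $4,175 − $3,618 = $557. Solar Installation Rebate: 6% of the $97,250 excess over $229,700 is $5,835 ≥ base, so the credit is $0. total $557 + $0 = $557
Zara ($317,000): Energy Efficiency Rebate: 4% of the $80,500 excess over $236,500 is $3,220; credit = $4,175 − $3,220 = $955. Solar Installation Rebate: 6% of the $87,300 excess over $229,700 is $5,238; credit = $5,475 − $5,238 = $237. total $955 + $237 = $1,192
Difference: |$557 − $1,192| = $635.

$635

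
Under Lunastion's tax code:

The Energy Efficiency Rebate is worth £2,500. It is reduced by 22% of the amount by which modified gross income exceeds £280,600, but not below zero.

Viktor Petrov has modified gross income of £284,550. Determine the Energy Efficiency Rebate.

£1,631

Energy Efficiency Rebate: 22% of the £3,950 excess over £280,600 is £869; credit = £2,500 − £869 = £1,631.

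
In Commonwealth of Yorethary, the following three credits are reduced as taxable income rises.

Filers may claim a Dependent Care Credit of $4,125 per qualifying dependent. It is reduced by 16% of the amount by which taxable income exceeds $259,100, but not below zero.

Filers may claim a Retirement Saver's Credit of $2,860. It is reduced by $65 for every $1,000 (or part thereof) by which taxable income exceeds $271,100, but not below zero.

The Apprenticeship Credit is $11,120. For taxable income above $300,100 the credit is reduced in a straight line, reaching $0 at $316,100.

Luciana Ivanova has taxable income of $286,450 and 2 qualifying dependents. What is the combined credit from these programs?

$16,814

Dependent Care Credit: base = 2 × $4,125 = $8,250. 16% of the $27,350 excess over $259,100 is $4,376; credit = $8,250 − $4,376 = $3,874.
Retirement Saver's Credit: income exceeds $271,100 by $15,350, which is 16 full-or-partial $1,000 increments; reduction = 16 × $65 = $1,040, leaving $1,820.
Apprenticeship Credit: $286,450 is at or below the $300,100 threshold, so the full $11,120 applies.
Total: $3,874 + $1,820 + $11,120 = $16,814.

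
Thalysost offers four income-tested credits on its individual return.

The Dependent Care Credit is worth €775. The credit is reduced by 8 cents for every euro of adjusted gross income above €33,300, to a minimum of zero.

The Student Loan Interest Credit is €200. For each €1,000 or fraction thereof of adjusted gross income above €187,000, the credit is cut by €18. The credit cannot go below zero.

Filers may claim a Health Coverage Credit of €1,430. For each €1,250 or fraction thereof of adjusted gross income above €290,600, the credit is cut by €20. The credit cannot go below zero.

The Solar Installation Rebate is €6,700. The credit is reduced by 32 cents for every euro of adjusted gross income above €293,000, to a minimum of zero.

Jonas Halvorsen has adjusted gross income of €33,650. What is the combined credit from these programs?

Dependent Care Credit: 8% of the €350 excess over €33,300 is €28; credit = €775 − €28 = €747.
Student Loan Interest Credit: €33,650 is at or below the €187,000 threshold, so the full €200 applies.
Health Coverage Credit: €33,650 is at or below the €290,600 threshold, so the full €1,430 applies.
Solar Installation Rebate: €33,650 is at or below the €293,000 threshold, so the full €6,700 applies.
Total: €747 + €200 + €1,430 + €6,700 = €9,077.

€9,077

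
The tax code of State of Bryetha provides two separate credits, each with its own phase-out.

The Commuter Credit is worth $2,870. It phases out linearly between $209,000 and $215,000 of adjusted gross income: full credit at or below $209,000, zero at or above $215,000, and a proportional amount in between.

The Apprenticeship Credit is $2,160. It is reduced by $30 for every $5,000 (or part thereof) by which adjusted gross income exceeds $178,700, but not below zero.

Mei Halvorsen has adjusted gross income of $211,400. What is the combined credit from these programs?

Commuter Credit: $211,400 is $2,400 into a $6,000 phase-out range, leaving 3,600/6,000 of the credit: $2,870 × 3,600/6,000 = $1,722.
Apprenticeship Credit: income exceeds $178,700 by $32,700, which is 7 full-or-partial $5,000 increments; reduction = 7 × $30 = $210, leaving $1,950.
Total: $1,722 + $1,950 = $3,672.

$3,672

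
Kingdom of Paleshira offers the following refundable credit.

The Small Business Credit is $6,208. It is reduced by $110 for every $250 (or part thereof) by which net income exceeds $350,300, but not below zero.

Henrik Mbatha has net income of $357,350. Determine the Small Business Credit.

$3,018

Small Business Credit: income exceeds $350,300 by $7,050, which is 29 full-or-partial $250 increments; reduction = 29 × $110 = $3,190, leaving $3,018.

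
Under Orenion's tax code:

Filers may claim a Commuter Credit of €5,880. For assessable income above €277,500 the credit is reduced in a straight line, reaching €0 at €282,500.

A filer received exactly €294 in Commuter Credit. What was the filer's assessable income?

€294 is 294/5,880 of the full €5,880, so 5,586/5,880 of the €5,000 range has been used: income = €277,500 + €5,000 × 5,586/5,880 = €282,250.

€282,250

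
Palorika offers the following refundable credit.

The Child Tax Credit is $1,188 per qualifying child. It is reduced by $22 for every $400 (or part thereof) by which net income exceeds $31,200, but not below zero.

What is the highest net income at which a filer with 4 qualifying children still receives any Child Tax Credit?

Full credit = 4 × $1,188 = $4,752.
After 215 increments the reduction is 215 × $22 = $4,730, leaving $22; one more increment wipes it out. Increment 215 ends at excess 215 × $400 = $86,000, so the highest qualifying income is $31,200 + $86,000 = $117,200.

$117,200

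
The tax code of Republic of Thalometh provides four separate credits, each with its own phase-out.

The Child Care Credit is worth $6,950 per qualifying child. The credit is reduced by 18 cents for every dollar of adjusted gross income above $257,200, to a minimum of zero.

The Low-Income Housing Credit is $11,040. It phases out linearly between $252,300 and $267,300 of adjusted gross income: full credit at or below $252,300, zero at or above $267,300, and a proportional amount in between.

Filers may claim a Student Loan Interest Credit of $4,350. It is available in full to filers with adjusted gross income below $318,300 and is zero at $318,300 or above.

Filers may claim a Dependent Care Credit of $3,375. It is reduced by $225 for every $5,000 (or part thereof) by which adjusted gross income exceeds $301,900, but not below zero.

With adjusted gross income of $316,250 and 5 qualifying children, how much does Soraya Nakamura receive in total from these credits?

Child Care Credit: base = 5 × $6,950 = $34,750. 18% of the $59,050 excess over $257,200 is $10,629; credit = $34,750 − $10,629 = $24,121.
Low-Income Housing Credit: $316,250 is at or above $267,300, so the credit is $0.
Student Loan Interest Credit: $316,250 is below the $318,300 cutoff, so the full $4,350 applies.
Dependent Care Credit: income exceeds $301,900 by $14,350, which is 3 full-or-partial $5,000 increments; reduction = 3 × $225 = $675, leaving $2,700.
Total: $24,121 + $0 + $4,350 + $2,700 = $31,171.

$31,171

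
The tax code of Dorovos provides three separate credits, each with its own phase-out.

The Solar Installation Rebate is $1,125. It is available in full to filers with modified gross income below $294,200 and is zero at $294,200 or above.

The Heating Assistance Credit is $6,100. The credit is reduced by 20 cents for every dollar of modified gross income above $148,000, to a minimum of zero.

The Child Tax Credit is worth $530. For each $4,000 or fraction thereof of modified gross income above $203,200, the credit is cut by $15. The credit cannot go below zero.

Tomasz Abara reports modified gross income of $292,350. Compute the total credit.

Solar Installation Rebate: $292,350 is below the $294,200 cutoff, so the full $1,125 applies.
Heating Assistance Credit: 20% of the $144,350 excess over $148,000 is $28,870 ≥ base, so the credit is $0.
Child Tax Credit: income exceeds $203,200 by $89,150, which is 23 full-or-partial $4,000 increments; reduction = 23 × $15 = $345, leaving $185.
Total: $1,125 + $0 + $185 = $1,310.

$1,310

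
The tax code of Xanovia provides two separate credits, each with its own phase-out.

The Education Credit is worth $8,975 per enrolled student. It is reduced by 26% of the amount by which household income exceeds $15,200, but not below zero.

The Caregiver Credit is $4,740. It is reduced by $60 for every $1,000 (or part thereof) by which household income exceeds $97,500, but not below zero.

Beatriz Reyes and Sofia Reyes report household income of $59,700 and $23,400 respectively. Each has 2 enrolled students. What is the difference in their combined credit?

$9,438

Beatriz ($59,700): Education Credit: base = 2 × $8,975 = $17,950. 26% of the $44,500 excess over $15,200 is $11,570; credit = $17,950 − $11,570 = $6,380. Caregiver Credit: $59,700 is at or below the $97,500 threshold, so the full $4,740 applies. total $6,380 + $4,740 = $11,120
Sofia ($23,400): Education Credit: base = 2 × $8,975 = $17,950. 26% of the $8,200 excess over $15,200 is $2,132; credit = $17,950 − $2,132 = $15,818. Caregiver Credit: $23,400 is at or below the $97,500 threshold, so the full $4,740 applies. total $15,818 + $4,740 = $20,558
Difference: |$11,120 − $20,558| = $9,438.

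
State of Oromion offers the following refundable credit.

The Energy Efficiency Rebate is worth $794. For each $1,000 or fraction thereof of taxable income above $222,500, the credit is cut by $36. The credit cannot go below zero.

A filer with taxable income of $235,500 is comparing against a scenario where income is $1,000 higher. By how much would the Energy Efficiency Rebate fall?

At $235,500 — income exceeds $222,500 by $13,000, which is 13 full-or-partial $1,000 increments; reduction = 13 × $36 = $468, leaving $326.
At $236,500 — income exceeds $222,500 by $14,000, which is 14 full-or-partial $1,000 increments; reduction = 14 × $36 = $504, leaving $290.
Lost: $326 − $290 = $36.

$36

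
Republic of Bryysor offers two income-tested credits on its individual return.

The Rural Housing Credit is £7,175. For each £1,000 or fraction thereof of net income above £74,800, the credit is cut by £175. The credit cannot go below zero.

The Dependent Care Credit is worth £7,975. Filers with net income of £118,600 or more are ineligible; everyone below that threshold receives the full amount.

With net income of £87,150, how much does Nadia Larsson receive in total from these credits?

Rural Housing Credit: income exceeds £74,800 by £12,350, which is 13 full-or-partial £1,000 increments; reduction = 13 × £175 = £2,275, leaving £4,900.
Dependent Care Credit: £87,150 is below the £118,600 cutoff, so the full £7,975 applies.
Total: £4,900 + £7,975 = £12,875.

£12,875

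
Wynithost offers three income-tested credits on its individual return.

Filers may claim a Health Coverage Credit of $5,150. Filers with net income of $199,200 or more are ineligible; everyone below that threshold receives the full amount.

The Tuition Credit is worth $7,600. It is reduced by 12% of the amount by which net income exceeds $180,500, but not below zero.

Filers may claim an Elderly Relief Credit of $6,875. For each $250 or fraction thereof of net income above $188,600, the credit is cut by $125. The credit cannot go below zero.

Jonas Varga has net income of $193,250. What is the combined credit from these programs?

$15,720

Health Coverage Credit: $193,250 is below the $199,200 cutoff, so the full $5,150 applies.
Tuition Credit: 12% of the $12,750 excess over $180,500 is $1,530; credit = $7,600 − $1,530 = $6,070.
Elderly Relief Credit: income exceeds $188,600 by $4,650, which is 19 full-or-partial $250 increments; reduction = 19 × $125 = $2,375, leaving $4,500.
Total: $5,150 + $6,070 + $4,500 = $15,720.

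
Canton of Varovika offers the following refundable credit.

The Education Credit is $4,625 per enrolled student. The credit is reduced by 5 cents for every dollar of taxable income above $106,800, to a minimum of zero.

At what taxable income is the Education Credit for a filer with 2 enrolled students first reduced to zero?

Full credit = 2 × $4,625 = $9,250.
The credit falls by 5% of each dollar above $106,800, so it reaches zero when the excess is $9,250 / 5% = $185,000: income = $106,800 + $185,000 = $291,800.

$291,800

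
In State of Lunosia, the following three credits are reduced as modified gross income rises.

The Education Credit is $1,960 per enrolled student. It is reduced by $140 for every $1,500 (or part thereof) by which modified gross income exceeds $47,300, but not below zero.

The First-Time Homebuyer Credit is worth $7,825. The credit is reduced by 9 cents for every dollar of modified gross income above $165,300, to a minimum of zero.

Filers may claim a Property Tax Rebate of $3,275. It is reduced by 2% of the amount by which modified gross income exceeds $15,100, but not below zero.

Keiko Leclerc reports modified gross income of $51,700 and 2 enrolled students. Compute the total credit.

$13,868

Education Credit: base = 2 × $1,960 = $3,920. income exceeds $47,300 by $4,400, which is 3 full-or-partial $1,500 increments; reduction = 3 × $140 = $420, leaving $3,500.
First-Time Homebuyer Credit: $51,700 is at or below the $165,300 threshold, so the full $7,825 applies.
Property Tax Rebate: 2% of the $36,600 excess over $15,100 is $732; credit = $3,275 − $732 = $2,543.
Total: $3,500 + $7,825 + $2,543 = $13,868.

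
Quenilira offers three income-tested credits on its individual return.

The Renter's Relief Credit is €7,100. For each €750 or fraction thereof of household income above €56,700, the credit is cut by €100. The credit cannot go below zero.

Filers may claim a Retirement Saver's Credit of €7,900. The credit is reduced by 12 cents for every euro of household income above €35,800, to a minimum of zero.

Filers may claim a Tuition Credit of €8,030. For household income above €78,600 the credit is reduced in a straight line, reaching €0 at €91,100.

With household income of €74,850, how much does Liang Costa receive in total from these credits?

Renter's Relief Credit: income exceeds €56,700 by €18,150, which is 25 full-or-partial €750 increments; reduction = 25 × €100 = €2,500, leaving €4,600.
Retirement Saver's Credit: 12% of the €39,050 excess over €35,800 is €4,686; credit = €7,900 − €4,686 = €3,214.
Tuition Credit: €74,850 is at or below the €78,600 threshold, so the full €8,030 applies.
Total: €4,600 + €3,214 + €8,030 = €15,844.

€15,844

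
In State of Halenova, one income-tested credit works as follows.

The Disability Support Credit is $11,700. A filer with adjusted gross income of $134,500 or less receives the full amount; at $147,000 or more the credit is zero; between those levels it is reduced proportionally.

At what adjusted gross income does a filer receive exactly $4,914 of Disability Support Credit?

$4,914 is 4,914/11,700 of the full $11,700, so 6,786/11,700 of the $12,500 range has been used: income = $134,500 + $12,500 × 6,786/11,700 = $141,750.

$141,750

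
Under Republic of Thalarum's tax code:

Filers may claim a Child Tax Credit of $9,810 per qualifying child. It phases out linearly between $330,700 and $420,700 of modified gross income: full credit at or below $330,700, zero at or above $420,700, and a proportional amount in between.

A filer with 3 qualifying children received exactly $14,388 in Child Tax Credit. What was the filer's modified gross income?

$376,700

Full credit = 3 × $9,810 = $29,430.
$14,388 is 14,388/29,430 of the full $29,430, so 15,042/29,430 of the $90,000 range has been used: income = $330,700 + $90,000 × 15,042/29,430 = $376,700.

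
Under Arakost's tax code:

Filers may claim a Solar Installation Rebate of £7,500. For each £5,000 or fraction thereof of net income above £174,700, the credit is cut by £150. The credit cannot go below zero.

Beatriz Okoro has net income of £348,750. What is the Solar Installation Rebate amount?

£2,250

Solar Installation Rebate: income exceeds £174,700 by £174,050, which is 35 full-or-partial £5,000 increments; reduction = 35 × £150 = £5,250, leaving £2,250.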